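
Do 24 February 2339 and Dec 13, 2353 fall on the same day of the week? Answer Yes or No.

From Feb 24, 2339 to Dec 13, 2353 is 5406 days.
5406 mod 7 = 2, so they are different weekdays.
(Feb 24, 2339 is a Friday; Dec 13, 2353 is a Sunday.)

No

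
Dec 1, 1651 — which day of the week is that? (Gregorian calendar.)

Friday

Doomsday rule: the anchor day for the 1600s is Tuesday. For year 51: 51÷12 = 4 r 3, and 3÷4 = 0, so 4+3+0 = 7.
Tuesday + 7 ≡ Tuesday — that's 1651's doomsday.
In December the doomsday date is Dec 12.
Dec 1 is 11 days before Dec 12; 11 mod 7 = 4, so Tuesday − 4 = Friday.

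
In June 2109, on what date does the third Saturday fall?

June 15, 2109

June 1, 2109 is a Saturday.
The first Saturday is therefore June 1 (same day).
The third Saturday is 1 + 2×7 = June 15.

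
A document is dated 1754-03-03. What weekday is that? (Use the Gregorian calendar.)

Doomsday rule: the anchor day for the 1700s is Sunday. For year 54: 54÷12 = 4 r 6, and 6÷4 = 1, so 4+6+1 = 11.
Sunday + 11 ≡ Thursday — that's 1754's doomsday.
In March the doomsday date is Mar 14.
Mar 3 is 11 days before Mar 14; 11 mod 7 = 4, so Thursday − 4 = Sunday.

Sunday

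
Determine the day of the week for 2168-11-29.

Tuesday

Doomsday rule: the anchor day for the 2100s is Sunday. For year 68: 68÷12 = 5 r 8, and 8÷4 = 2, so 5+8+2 = 15.
Sunday + 15 ≡ Monday — that's 2168's doomsday.
In November the doomsday date is Nov 7.
Nov 29 is 22 days after Nov 7; 22 mod 7 = 1, so Monday + 1 = Tuesday.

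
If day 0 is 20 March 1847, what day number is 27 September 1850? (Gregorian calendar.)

Mar 20, 1847 → Mar 20, 1848: 366 days (Feb 29, 1848 is in that span).
Mar 20, 1848 → Mar 20, 1849: 365 days.
Mar 20, 1849 → Mar 20, 1850: 365 days.
Mar 20, 1850 → Apr 20, 1850: 31 days (March has 31).
Apr 20, 1850 → May 20, 1850: 30 days (April has 30).
May 20, 1850 → Jun 20, 1850: 31 days (May has 31).
Jun 20, 1850 → Jul 20, 1850: 30 days (June has 30).
Jul 20, 1850 → Aug 20, 1850: 31 days (July has 31).
Aug 20, 1850 → Sep 20, 1850: 31 days (August has 31).
Sep 20, 1850 → Sep 27, 1850: 7 days.
Total: 1287 days.

1287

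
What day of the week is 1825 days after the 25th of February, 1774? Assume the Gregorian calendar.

First find the weekday of Feb 25, 1774. Doomsday rule: the anchor day for the 1700s is Sunday. For year 74: 74÷12 = 6 r 2, and 2÷4 = 0, so 6+2+0 = 8.
Sunday + 8 ≡ Monday — that's 1774's doomsday.
In February the doomsday date is Feb 28 (1774 is not a leap year).
Feb 25 is 3 days before Feb 28; 3 mod 7 = 3, so Monday − 3 = Friday.
1825 mod 7 = 5, so 1825 days after a Friday is Friday + 5 = Wednesday.

Wednesday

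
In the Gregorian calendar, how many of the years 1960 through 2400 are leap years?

108

Multiples of 4 in [1960,2400]: 111.
Of those, multiples of 100: 5 (not leap unless ÷400).
Multiples of 400: 2.
Leap years = 111 − 5 + 2 = 108.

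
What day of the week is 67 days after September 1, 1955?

First find the weekday of Sep 1, 1955. Doomsday rule: the anchor day for the 1900s is Wednesday. For year 55: 55÷12 = 4 r 7, and 7÷4 = 1, so 4+7+1 = 12.
Wednesday + 12 ≡ Monday — that's 1955's doomsday.
In September the doomsday date is Sep 5.
Sep 1 is 4 days before Sep 5; 4 mod 7 = 4, so Monday − 4 = Thursday.
67 mod 7 = 4, so 67 days after a Thursday is Thursday + 4 = Monday.

Monday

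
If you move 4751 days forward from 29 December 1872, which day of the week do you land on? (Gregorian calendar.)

Dec 29, 1872 is a Sunday.
4751 mod 7 = 5, so 4751 days after a Sunday is Sunday + 5 = Friday.

Friday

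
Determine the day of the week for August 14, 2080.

Wednesday

January 1, 2080 is a Monday.
Jan 1, 2080 → Feb 1, 2080: 31 days (January has 31).
Feb 1, 2080 → Mar 1, 2080: 29 days (February has 29).
Mar 1, 2080 → Apr 1, 2080: 31 days (March has 31).
Apr 1, 2080 → May 1, 2080: 30 days (April has 30).
May 1, 2080 → Jun 1, 2080: 31 days (May has 31).
Jun 1, 2080 → Jul 1, 2080: 30 days (June has 30).
Jul 1, 2080 → Aug 1, 2080: 31 days (July has 31).
Aug 1, 2080 → Aug 14, 2080: 13 days.
Total: 226 days.
226 mod 7 = 2, so Monday + 2 = Wednesday.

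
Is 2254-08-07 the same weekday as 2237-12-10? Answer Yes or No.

From Dec 10, 2237 to Aug 7, 2254 is 6084 days.
6084 mod 7 = 1, so they are different weekdays.
(Dec 10, 2237 is a Sunday; Aug 7, 2254 is a Monday.)

No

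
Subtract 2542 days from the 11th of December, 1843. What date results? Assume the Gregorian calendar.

December 25, 1836

−365 (one year) → Dec 11, 1842 (2177 left).
−365 (one year) → Dec 11, 1841 (1812 left).
−365 (one year) → Dec 11, 1840 (1447 left).
−366 (one year; includes Feb 29, 1840) → Dec 11, 1839 (1081 left).
−365 (one year) → Dec 11, 1838 (716 left).
−365 (one year) → Dec 11, 1837 (351 left).
−11 → Nov 30, 1837 (end of Nov, 30 days; 340 left).
−30 → Oct 31, 1837 (end of Oct, 31 days; 310 left).
−31 → Sep 30, 1837 (end of Sep, 30 days; 279 left).
−30 → Aug 31, 1837 (end of Aug, 31 days; 249 left).
−31 → Jul 31, 1837 (end of Jul, 31 days; 218 left).
−31 → Jun 30, 1837 (end of Jun, 30 days; 187 left).
−30 → May 31, 1837 (end of May, 31 days; 157 left).
−31 → Apr 30, 1837 (end of Apr, 30 days; 126 left).
−30 → Mar 31, 1837 (end of Mar, 31 days; 96 left).
−31 → Feb 28, 1837 (end of Feb, 28 days; 65 left).
−28 → Jan 31, 1837 (end of Jan, 31 days; 37 left).
−31 → Dec 31, 1836 (end of Dec, 31 days; 6 left).
−6 → Dec 25, 1836.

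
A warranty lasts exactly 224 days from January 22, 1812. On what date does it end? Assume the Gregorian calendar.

September 2, 1812

Jan has 31 days: +10 → Feb 1, 1812 (214 left).
Feb has 29 days: +29 → Mar 1, 1812 (185 left).
Mar has 31 days: +31 → Apr 1, 1812 (154 left).
Apr has 30 days: +30 → May 1, 1812 (124 left).
May has 31 days: +31 → Jun 1, 1812 (93 left).
Jun has 30 days: +30 → Jul 1, 1812 (63 left).
Jul has 31 days: +31 → Aug 1, 1812 (32 left).
Aug has 31 days: +31 → Sep 1, 1812 (1 left).
+1 → Sep 2, 1812.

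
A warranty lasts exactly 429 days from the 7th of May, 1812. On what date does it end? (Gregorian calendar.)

July 10, 1813

+365 (one year) → May 7, 1813 (64 left).
May has 31 days: +25 → Jun 1, 1813 (39 left).
Jun has 30 days: +30 → Jul 1, 1813 (9 left).
+9 → Jul 10, 1813.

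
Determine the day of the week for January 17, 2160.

Doomsday rule: the anchor day for the 2100s is Sunday. For year 60: 60÷12 = 5 r 0, and 0÷4 = 0, so 5+0+0 = 5.
Sunday + 5 ≡ Friday — that's 2160's doomsday.
In January the doomsday date is Jan 4 (2160 is a leap year (divisible by 4)).
Jan 17 is 13 days after Jan 4; 13 mod 7 = 6, so Friday + 6 = Thursday.

Thursday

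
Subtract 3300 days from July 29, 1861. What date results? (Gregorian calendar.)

July 16, 1852

−365 (one year) → Jul 29, 1860 (2935 left).
−366 (one year; includes Feb 29, 1860) → Jul 29, 1859 (2569 left).
−365 (one year) → Jul 29, 1858 (2204 left).
−365 (one year) → Jul 29, 1857 (1839 left).
−365 (one year) → Jul 29, 1856 (1474 left).
−366 (one year; includes Feb 29, 1856) → Jul 29, 1855 (1108 left).
−365 (one year) → Jul 29, 1854 (743 left).
−365 (one year) → Jul 29, 1853 (378 left).
−29 → Jun 30, 1853 (end of Jun, 30 days; 349 left).
−30 → May 31, 1853 (end of May, 31 days; 319 left).
−31 → Apr 30, 1853 (end of Apr, 30 days; 288 left).
−30 → Mar 31, 1853 (end of Mar, 31 days; 258 left).
−31 → Feb 28, 1853 (end of Feb, 28 days; 227 left).
−28 → Jan 31, 1853 (end of Jan, 31 days; 199 left).
−31 → Dec 31, 1852 (end of Dec, 31 days; 168 left).
−31 → Nov 30, 1852 (end of Nov, 30 days; 137 left).
−30 → Oct 31, 1852 (end of Oct, 31 days; 107 left).
−31 → Sep 30, 1852 (end of Sep, 30 days; 76 left).
−30 → Aug 31, 1852 (end of Aug, 31 days; 46 left).
−31 → Jul 31, 1852 (end of Jul, 31 days; 15 left).
−15 → Jul 16, 1852.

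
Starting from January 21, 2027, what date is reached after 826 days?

+365 (one year) → Jan 21, 2028 (461 left).
+366 (one year; includes Feb 29, 2028) → Jan 21, 2029 (95 left).
Jan has 31 days: +11 → Feb 1, 2029 (84 left).
Feb has 28 days: +28 → Mar 1, 2029 (56 left).
Mar has 31 days: +31 → Apr 1, 2029 (25 left).
+25 → Apr 26, 2029.

April 26, 2029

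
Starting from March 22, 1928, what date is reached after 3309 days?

+365 (one year) → Mar 22, 1929 (2944 left).
+365 (one year) → Mar 22, 1930 (2579 left).
+365 (one year) → Mar 22, 1931 (2214 left).
+366 (one year; includes Feb 29, 1932) → Mar 22, 1932 (1848 left).
+365 (one year) → Mar 22, 1933 (1483 left).
+365 (one year) → Mar 22, 1934 (1118 left).
+365 (one year) → Mar 22, 1935 (753 left).
+366 (one year; includes Feb 29, 1936) → Mar 22, 1936 (387 left).
Mar has 31 days: +10 → Apr 1, 1936 (377 left).
Apr has 30 days: +30 → May 1, 1936 (347 left).
May has 31 days: +31 → Jun 1, 1936 (316 left).
Jun has 30 days: +30 → Jul 1, 1936 (286 left).
Jul has 31 days: +31 → Aug 1, 1936 (255 left).
Aug has 31 days: +31 → Sep 1, 1936 (224 left).
Sep has 30 days: +30 → Oct 1, 1936 (194 left).
Oct has 31 days: +31 → Nov 1, 1936 (163 left).
Nov has 30 days: +30 → Dec 1, 1936 (133 left).
Dec has 31 days: +31 → Jan 1, 1937 (102 left).
Jan has 31 days: +31 → Feb 1, 1937 (71 left).
Feb has 28 days: +28 → Mar 1, 1937 (43 left).
Mar has 31 days: +31 → Apr 1, 1937 (12 left).
+12 → Apr 13, 1937.

April 13, 1937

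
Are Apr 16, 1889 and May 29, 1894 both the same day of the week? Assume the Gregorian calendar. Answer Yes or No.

Yes

From Apr 16, 1889 to May 29, 1894 is 1869 days.
1869 mod 7 = 0, so they are the same weekday.
(Apr 16, 1889 is a Tuesday; May 29, 1894 is a Tuesday.)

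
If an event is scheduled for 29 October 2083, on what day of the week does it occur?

Friday

Doomsday rule: the anchor day for the 2000s is Tuesday. For year 83: 83÷12 = 6 r 11, and 11÷4 = 2, so 6+11+2 = 19.
Tuesday + 19 ≡ Sunday — that's 2083's doomsday.
In October the doomsday date is Oct 10.
Oct 29 is 19 days after Oct 10; 19 mod 7 = 5, so Sunday + 5 = Friday.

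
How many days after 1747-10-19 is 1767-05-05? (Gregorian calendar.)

7138

Oct 19, 1747 → Oct 19, 1748: 366 days (Feb 29, 1748 is in that span).
Oct 19, 1748 → Oct 19, 1749: 365 days.
Oct 19, 1749 → Oct 19, 1750: 365 days.
Oct 19, 1750 → Oct 19, 1751: 365 days.
Oct 19, 1751 → Oct 19, 1752: 366 days (Feb 29, 1752 is in that span).
Oct 19, 1752 → Oct 19, 1753: 365 days.
Oct 19, 1753 → Oct 19, 1754: 365 days.
Oct 19, 1754 → Oct 19, 1755: 365 days.
Oct 19, 1755 → Oct 19, 1756: 366 days (Feb 29, 1756 is in that span).
Oct 19, 1756 → Oct 19, 1757: 365 days.
Oct 19, 1757 → Oct 19, 1758: 365 days.
Oct 19, 1758 → Oct 19, 1759: 365 days.
Oct 19, 1759 → Oct 19, 1760: 366 days (Feb 29, 1760 is in that span).
Oct 19, 1760 → Oct 19, 1761: 365 days.
Oct 19, 1761 → Oct 19, 1762: 365 days.
Oct 19, 1762 → Oct 19, 1763: 365 days.
Oct 19, 1763 → Oct 19, 1764: 366 days (Feb 29, 1764 is in that span).
Oct 19, 1764 → Oct 19, 1765: 365 days.
Oct 19, 1765 → Oct 19, 1766: 365 days.
Oct 19, 1766 → Nov 19, 1766: 31 days (October has 31).
Nov 19, 1766 → Dec 19, 1766: 30 days (November has 30).
Dec 19, 1766 → Jan 19, 1767: 31 days (December has 31).
Jan 19, 1767 → Feb 19, 1767: 31 days (January has 31).
Feb 19, 1767 → Mar 19, 1767: 28 days (February has 28).
Mar 19, 1767 → Apr 19, 1767: 31 days (March has 31).
Apr 19, 1767 → May 5, 1767: 16 days.
Total: 7138 days.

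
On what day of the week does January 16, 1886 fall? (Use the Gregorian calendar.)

Doomsday rule: the anchor day for the 1800s is Friday. For year 86: 86÷12 = 7 r 2, and 2÷4 = 0, so 7+2+0 = 9.
Friday + 9 ≡ Sunday — that's 1886's doomsday.
In January the doomsday date is Jan 3 (1886 is not a leap year).
Jan 16 is 13 days after Jan 3; 13 mod 7 = 6, so Sunday + 6 = Saturday.

Saturday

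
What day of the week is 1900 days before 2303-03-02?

Friday

First find the weekday of Mar 2, 2303. Doomsday rule: the anchor day for the 2300s is Wednesday. For year 03: 3÷12 = 0 r 3, and 3÷4 = 0, so 0+3+0 = 3.
Wednesday + 3 ≡ Saturday — that's 2303's doomsday.
In March the doomsday date is Mar 14.
Mar 2 is 12 days before Mar 14; 12 mod 7 = 5, so Saturday − 5 = Monday.
1900 mod 7 = 3, so 1900 days before a Monday is Monday − 3 = Friday.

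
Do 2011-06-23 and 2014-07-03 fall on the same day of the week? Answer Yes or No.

Yes

From Jun 23, 2011 to Jul 3, 2014 is 1106 days.
1106 mod 7 = 0, so they are the same weekday.
(Jun 23, 2011 is a Thursday; Jul 3, 2014 is a Thursday.)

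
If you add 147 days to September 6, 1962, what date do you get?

January 31, 1963

Sep has 30 days: +25 → Oct 1, 1962 (122 left).
Oct has 31 days: +31 → Nov 1, 1962 (91 left).
Nov has 30 days: +30 → Dec 1, 1962 (61 left).
Dec has 31 days: +31 → Jan 1, 1963 (30 left).
+30 → Jan 31, 1963.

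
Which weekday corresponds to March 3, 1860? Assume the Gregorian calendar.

Saturday

Doomsday rule: the anchor day for the 1800s is Friday. For year 60: 60÷12 = 5 r 0, and 0÷4 = 0, so 5+0+0 = 5.
Friday + 5 ≡ Wednesday — that's 1860's doomsday.
In March the doomsday date is Mar 14.
Mar 3 is 11 days before Mar 14; 11 mod 7 = 4, so Wednesday − 4 = Saturday.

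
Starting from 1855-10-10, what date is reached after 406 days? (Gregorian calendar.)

+366 (one year; includes Feb 29, 1856) → Oct 10, 1856 (40 left).
Oct has 31 days: +22 → Nov 1, 1856 (18 left).
+18 → Nov 19, 1856.

November 19, 1856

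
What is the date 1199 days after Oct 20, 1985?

January 31, 1989

+365 (one year) → Oct 20, 1986 (834 left).
+365 (one year) → Oct 20, 1987 (469 left).
+366 (one year; includes Feb 29, 1988) → Oct 20, 1988 (103 left).
Oct has 31 days: +12 → Nov 1, 1988 (91 left).
Nov has 30 days: +30 → Dec 1, 1988 (61 left).
Dec has 31 days: +31 → Jan 1, 1989 (30 left).
+30 → Jan 31, 1989.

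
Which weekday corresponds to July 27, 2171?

Doomsday rule: the anchor day for the 2100s is Sunday. For year 71: 71÷12 = 5 r 11, and 11÷4 = 2, so 5+11+2 = 18.
Sunday + 18 ≡ Thursday — that's 2171's doomsday.
In July the doomsday date is Jul 11.
Jul 27 is 16 days after Jul 11; 16 mod 7 = 2, so Thursday + 2 = Saturday.

Saturday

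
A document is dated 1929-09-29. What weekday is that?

Sunday

January 1, 1929 is a Tuesday.
Jan 1, 1929 → Feb 1, 1929: 31 days (January has 31).
Feb 1, 1929 → Mar 1, 1929: 28 days (February has 28).
Mar 1, 1929 → Apr 1, 1929: 31 days (March has 31).
Apr 1, 1929 → May 1, 1929: 30 days (April has 30).
May 1, 1929 → Jun 1, 1929: 31 days (May has 31).
Jun 1, 1929 → Jul 1, 1929: 30 days (June has 30).
Jul 1, 1929 → Aug 1, 1929: 31 days (July has 31).
Aug 1, 1929 → Sep 1, 1929: 31 days (August has 31).
Sep 1, 1929 → Sep 29, 1929: 28 days.
Total: 271 days.
271 mod 7 = 5, so Tuesday + 5 = Sunday.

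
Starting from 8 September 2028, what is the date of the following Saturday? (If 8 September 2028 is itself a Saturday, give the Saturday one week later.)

Sep 8, 2028 is a Friday.
From Friday to the next Saturday is 1 day.
Sep 8, 2028 + 1 = Sep 9, 2028.

September 9, 2028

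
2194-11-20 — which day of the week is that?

Thursday

Doomsday rule: the anchor day for the 2100s is Sunday. For year 94: 94÷12 = 7 r 10, and 10÷4 = 2, so 7+10+2 = 19.
Sunday + 19 ≡ Friday — that's 2194's doomsday.
In November the doomsday date is Nov 7.
Nov 20 is 13 days after Nov 7; 13 mod 7 = 6, so Friday + 6 = Thursday.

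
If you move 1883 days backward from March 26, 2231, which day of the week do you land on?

Saturday

First find the weekday of Mar 26, 2231. Doomsday rule: the anchor day for the 2200s is Friday. For year 31: 31÷12 = 2 r 7, and 7÷4 = 1, so 2+7+1 = 10.
Friday + 10 ≡ Monday — that's 2231's doomsday.
In March the doomsday date is Mar 14.
Mar 26 is 12 days after Mar 14; 12 mod 7 = 5, so Monday + 5 = Saturday.
1883 mod 7 = 0, so 1883 days before a Saturday is Saturday − 0 = Saturday.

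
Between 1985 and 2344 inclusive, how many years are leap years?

Multiples of 4 in [1985,2344]: 90.
Of those, multiples of 100: 4 (not leap unless ÷400).
Multiples of 400: 1.
Leap years = 90 − 4 + 1 = 87.

87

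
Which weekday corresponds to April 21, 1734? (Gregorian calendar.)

Doomsday rule: the anchor day for the 1700s is Sunday. For year 34: 34÷12 = 2 r 10, and 10÷4 = 2, so 2+10+2 = 14.
Sunday + 14 ≡ Sunday — that's 1734's doomsday.
In April the doomsday date is Apr 4.
Apr 21 is 17 days after Apr 4; 17 mod 7 = 3, so Sunday + 3 = Wednesday.

Wednesday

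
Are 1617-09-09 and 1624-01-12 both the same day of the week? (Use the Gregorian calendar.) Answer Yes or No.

No

From Sep 9, 1617 to Jan 12, 1624 is 2316 days.
2316 mod 7 = 6, so they are different weekdays.
(Sep 9, 1617 is a Saturday; Jan 12, 1624 is a Friday.)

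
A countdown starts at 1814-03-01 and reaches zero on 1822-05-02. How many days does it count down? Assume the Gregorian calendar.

2984

Mar 1, 1814 → Mar 1, 1815: 365 days.
Mar 1, 1815 → Mar 1, 1816: 366 days (Feb 29, 1816 is in that span).
Mar 1, 1816 → Mar 1, 1817: 365 days.
Mar 1, 1817 → Mar 1, 1818: 365 days.
Mar 1, 1818 → Mar 1, 1819: 365 days.
Mar 1, 1819 → Mar 1, 1820: 366 days (Feb 29, 1820 is in that span).
Mar 1, 1820 → Mar 1, 1821: 365 days.
Mar 1, 1821 → Mar 1, 1822: 365 days.
Mar 1, 1822 → Apr 1, 1822: 31 days (March has 31).
Apr 1, 1822 → May 1, 1822: 30 days (April has 30).
May 1, 1822 → May 2, 1822: 1 days.
Total: 2984 days.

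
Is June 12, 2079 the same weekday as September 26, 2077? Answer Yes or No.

From Sep 26, 2077 to Jun 12, 2079 is 624 days.
624 mod 7 = 1, so they are different weekdays.
(Sep 26, 2077 is a Sunday; Jun 12, 2079 is a Monday.)

No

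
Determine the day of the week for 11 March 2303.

Doomsday rule: the anchor day for the 2300s is Wednesday. For year 03: 3÷12 = 0 r 3, and 3÷4 = 0, so 0+3+0 = 3.
Wednesday + 3 ≡ Saturday — that's 2303's doomsday.
In March the doomsday date is Mar 14.
Mar 11 is 3 days before Mar 14; 3 mod 7 = 3, so Saturday − 3 = Wednesday.

Wednesday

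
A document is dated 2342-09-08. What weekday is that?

Tuesday

Doomsday rule: the anchor day for the 2300s is Wednesday. For year 42: 42÷12 = 3 r 6, and 6÷4 = 1, so 3+6+1 = 10.
Wednesday + 10 ≡ Saturday — that's 2342's doomsday.
In September the doomsday date is Sep 5.
Sep 8 is 3 days after Sep 5; 3 mod 7 = 3, so Saturday + 3 = Tuesday.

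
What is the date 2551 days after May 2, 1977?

April 26, 1984

+365 (one year) → May 2, 1978 (2186 left).
+365 (one year) → May 2, 1979 (1821 left).
+366 (one year; includes Feb 29, 1980) → May 2, 1980 (1455 left).
+365 (one year) → May 2, 1981 (1090 left).
+365 (one year) → May 2, 1982 (725 left).
+365 (one year) → May 2, 1983 (360 left).
May has 31 days: +30 → Jun 1, 1983 (330 left).
Jun has 30 days: +30 → Jul 1, 1983 (300 left).
Jul has 31 days: +31 → Aug 1, 1983 (269 left).
Aug has 31 days: +31 → Sep 1, 1983 (238 left).
Sep has 30 days: +30 → Oct 1, 1983 (208 left).
Oct has 31 days: +31 → Nov 1, 1983 (177 left).
Nov has 30 days: +30 → Dec 1, 1983 (147 left).
Dec has 31 days: +31 → Jan 1, 1984 (116 left).
Jan has 31 days: +31 → Feb 1, 1984 (85 left).
Feb has 29 days: +29 → Mar 1, 1984 (56 left).
Mar has 31 days: +31 → Apr 1, 1984 (25 left).
+25 → Apr 26, 1984.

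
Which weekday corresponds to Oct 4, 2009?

Sunday

Doomsday rule: the anchor day for the 2000s is Tuesday. For year 09: 9÷12 = 0 r 9, and 9÷4 = 2, so 0+9+2 = 11.
Tuesday + 11 ≡ Saturday — that's 2009's doomsday.
In October the doomsday date is Oct 10.
Oct 4 is 6 days before Oct 10; 6 mod 7 = 6, so Saturday − 6 = Sunday.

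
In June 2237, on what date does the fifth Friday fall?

June 1, 2237 is a Thursday.
The first Friday is therefore June 2 (1 days later).
The fifth Friday is 2 + 4×7 = June 30.

June 30, 2237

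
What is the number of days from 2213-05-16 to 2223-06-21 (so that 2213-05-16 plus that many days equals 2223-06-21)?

May 16, 2213 → May 16, 2214: 365 days.
May 16, 2214 → May 16, 2215: 365 days.
May 16, 2215 → May 16, 2216: 366 days (Feb 29, 2216 is in that span).
May 16, 2216 → May 16, 2217: 365 days.
May 16, 2217 → May 16, 2218: 365 days.
May 16, 2218 → May 16, 2219: 365 days.
May 16, 2219 → May 16, 2220: 366 days (Feb 29, 2220 is in that span).
May 16, 2220 → May 16, 2221: 365 days.
May 16, 2221 → May 16, 2222: 365 days.
May 16, 2222 → May 16, 2223: 365 days.
May 16, 2223 → Jun 16, 2223: 31 days (May has 31).
Jun 16, 2223 → Jun 21, 2223: 5 days.
Total: 3688 days.

3688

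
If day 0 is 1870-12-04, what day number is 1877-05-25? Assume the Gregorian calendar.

2364

Dec 4, 1870 → Dec 4, 1871: 365 days.
Dec 4, 1871 → Dec 4, 1872: 366 days (Feb 29, 1872 is in that span).
Dec 4, 1872 → Dec 4, 1873: 365 days.
Dec 4, 1873 → Dec 4, 1874: 365 days.
Dec 4, 1874 → Dec 4, 1875: 365 days.
Dec 4, 1875 → Dec 4, 1876: 366 days (Feb 29, 1876 is in that span).
Dec 4, 1876 → Jan 4, 1877: 31 days (December has 31).
Jan 4, 1877 → Feb 4, 1877: 31 days (January has 31).
Feb 4, 1877 → Mar 4, 1877: 28 days (February has 28).
Mar 4, 1877 → Apr 4, 1877: 31 days (March has 31).
Apr 4, 1877 → May 4, 1877: 30 days (April has 30).
May 4, 1877 → May 25, 1877: 21 days.
Total: 2364 days.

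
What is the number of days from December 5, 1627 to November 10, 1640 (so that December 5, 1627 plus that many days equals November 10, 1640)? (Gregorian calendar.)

Dec 5, 1627 → Dec 5, 1628: 366 days (Feb 29, 1628 is in that span).
Dec 5, 1628 → Dec 5, 1629: 365 days.
Dec 5, 1629 → Dec 5, 1630: 365 days.
Dec 5, 1630 → Dec 5, 1631: 365 days.
Dec 5, 1631 → Dec 5, 1632: 366 days (Feb 29, 1632 is in that span).
Dec 5, 1632 → Dec 5, 1633: 365 days.
Dec 5, 1633 → Dec 5, 1634: 365 days.
Dec 5, 1634 → Dec 5, 1635: 365 days.
Dec 5, 1635 → Dec 5, 1636: 366 days (Feb 29, 1636 is in that span).
Dec 5, 1636 → Dec 5, 1637: 365 days.
Dec 5, 1637 → Dec 5, 1638: 365 days.
Dec 5, 1638 → Dec 5, 1639: 365 days.
Dec 5, 1639 → Jan 5, 1640: 31 days (December has 31).
Jan 5, 1640 → Feb 5, 1640: 31 days (January has 31).
Feb 5, 1640 → Mar 5, 1640: 29 days (February has 29).
Mar 5, 1640 → Apr 5, 1640: 31 days (March has 31).
Apr 5, 1640 → May 5, 1640: 30 days (April has 30).
May 5, 1640 → Jun 5, 1640: 31 days (May has 31).
Jun 5, 1640 → Jul 5, 1640: 30 days (June has 30).
Jul 5, 1640 → Aug 5, 1640: 31 days (July has 31).
Aug 5, 1640 → Sep 5, 1640: 31 days (August has 31).
Sep 5, 1640 → Oct 5, 1640: 30 days (September has 30).
Oct 5, 1640 → Nov 5, 1640: 31 days (October has 31).
Nov 5, 1640 → Nov 10, 1640: 5 days.
Total: 4724 days.

4724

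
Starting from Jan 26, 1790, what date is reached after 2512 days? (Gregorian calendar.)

+365 (one year) → Jan 26, 1791 (2147 left).
+365 (one year) → Jan 26, 1792 (1782 left).
+366 (one year; includes Feb 29, 1792) → Jan 26, 1793 (1416 left).
+365 (one year) → Jan 26, 1794 (1051 left).
+365 (one year) → Jan 26, 1795 (686 left).
+365 (one year) → Jan 26, 1796 (321 left).
Jan has 31 days: +6 → Feb 1, 1796 (315 left).
Feb has 29 days: +29 → Mar 1, 1796 (286 left).
Mar has 31 days: +31 → Apr 1, 1796 (255 left).
Apr has 30 days: +30 → May 1, 1796 (225 left).
May has 31 days: +31 → Jun 1, 1796 (194 left).
Jun has 30 days: +30 → Jul 1, 1796 (164 left).
Jul has 31 days: +31 → Aug 1, 1796 (133 left).
Aug has 31 days: +31 → Sep 1, 1796 (102 left).
Sep has 30 days: +30 → Oct 1, 1796 (72 left).
Oct has 31 days: +31 → Nov 1, 1796 (41 left).
Nov has 30 days: +30 → Dec 1, 1796 (11 left).
+11 → Dec 12, 1796.

December 12, 1796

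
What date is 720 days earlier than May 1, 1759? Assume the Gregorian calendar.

−365 (one year) → May 1, 1758 (355 left).
−1 → Apr 30, 1758 (end of Apr, 30 days; 354 left).
−30 → Mar 31, 1758 (end of Mar, 31 days; 324 left).
−31 → Feb 28, 1758 (end of Feb, 28 days; 293 left).
−28 → Jan 31, 1758 (end of Jan, 31 days; 265 left).
−31 → Dec 31, 1757 (end of Dec, 31 days; 234 left).
−31 → Nov 30, 1757 (end of Nov, 30 days; 203 left).
−30 → Oct 31, 1757 (end of Oct, 31 days; 173 left).
−31 → Sep 30, 1757 (end of Sep, 30 days; 142 left).
−30 → Aug 31, 1757 (end of Aug, 31 days; 112 left).
−31 → Jul 31, 1757 (end of Jul, 31 days; 81 left).
−31 → Jun 30, 1757 (end of Jun, 30 days; 50 left).
−30 → May 31, 1757 (end of May, 31 days; 20 left).
−20 → May 11, 1757.

May 11, 1757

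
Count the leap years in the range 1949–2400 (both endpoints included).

110

Multiples of 4 in [1949,2400]: 113.
Of those, multiples of 100: 5 (not leap unless ÷400).
Multiples of 400: 2.
Leap years = 113 − 5 + 2 = 110.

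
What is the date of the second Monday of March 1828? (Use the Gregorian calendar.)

March 10, 1828

March 1, 1828 is a Saturday.
The first Monday is therefore March 3 (2 days later).
The second Monday is 3 + 1×7 = March 10.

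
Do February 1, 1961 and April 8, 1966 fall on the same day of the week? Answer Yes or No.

No

From Feb 1, 1961 to Apr 8, 1966 is 1892 days.
1892 mod 7 = 2, so they are different weekdays.
(Feb 1, 1961 is a Wednesday; Apr 8, 1966 is a Friday.)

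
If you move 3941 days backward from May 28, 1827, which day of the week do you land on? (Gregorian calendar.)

May 28, 1827 is a Monday.
3941 mod 7 = 0, so 3941 days before a Monday is Monday − 0 = Monday.

Monday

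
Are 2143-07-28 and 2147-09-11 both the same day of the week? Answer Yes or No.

From Jul 28, 2143 to Sep 11, 2147 is 1506 days.
1506 mod 7 = 1, so they are different weekdays.
(Jul 28, 2143 is a Sunday; Sep 11, 2147 is a Monday.)

No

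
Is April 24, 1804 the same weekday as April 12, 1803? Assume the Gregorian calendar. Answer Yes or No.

From Apr 12, 1803 to Apr 24, 1804 is 378 days.
378 mod 7 = 0, so they are the same weekday.
(Apr 12, 1803 is a Tuesday; Apr 24, 1804 is a Tuesday.)

Yes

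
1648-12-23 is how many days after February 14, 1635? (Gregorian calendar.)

5061

Feb 14, 1635 → Feb 14, 1636: 365 days.
Feb 14, 1636 → Feb 14, 1637: 366 days (Feb 29, 1636 is in that span).
Feb 14, 1637 → Feb 14, 1638: 365 days.
Feb 14, 1638 → Feb 14, 1639: 365 days.
Feb 14, 1639 → Feb 14, 1640: 365 days.
Feb 14, 1640 → Feb 14, 1641: 366 days (Feb 29, 1640 is in that span).
Feb 14, 1641 → Feb 14, 1642: 365 days.
Feb 14, 1642 → Feb 14, 1643: 365 days.
Feb 14, 1643 → Feb 14, 1644: 365 days.
Feb 14, 1644 → Feb 14, 1645: 366 days (Feb 29, 1644 is in that span).
Feb 14, 1645 → Feb 14, 1646: 365 days.
Feb 14, 1646 → Feb 14, 1647: 365 days.
Feb 14, 1647 → Feb 14, 1648: 365 days.
Feb 14, 1648 → Mar 14, 1648: 29 days (February has 29).
Mar 14, 1648 → Apr 14, 1648: 31 days (March has 31).
Apr 14, 1648 → May 14, 1648: 30 days (April has 30).
May 14, 1648 → Jun 14, 1648: 31 days (May has 31).
Jun 14, 1648 → Jul 14, 1648: 30 days (June has 30).
Jul 14, 1648 → Aug 14, 1648: 31 days (July has 31).
Aug 14, 1648 → Sep 14, 1648: 31 days (August has 31).
Sep 14, 1648 → Oct 14, 1648: 30 days (September has 30).
Oct 14, 1648 → Nov 14, 1648: 31 days (October has 31).
Nov 14, 1648 → Dec 14, 1648: 30 days (November has 30).
Dec 14, 1648 → Dec 23, 1648: 9 days.
Total: 5061 days.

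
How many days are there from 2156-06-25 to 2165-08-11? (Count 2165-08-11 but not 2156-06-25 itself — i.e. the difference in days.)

Jun 25, 2156 → Jun 25, 2157: 365 days.
Jun 25, 2157 → Jun 25, 2158: 365 days.
Jun 25, 2158 → Jun 25, 2159: 365 days.
Jun 25, 2159 → Jun 25, 2160: 366 days (Feb 29, 2160 is in that span).
Jun 25, 2160 → Jun 25, 2161: 365 days.
Jun 25, 2161 → Jun 25, 2162: 365 days.
Jun 25, 2162 → Jun 25, 2163: 365 days.
Jun 25, 2163 → Jun 25, 2164: 366 days (Feb 29, 2164 is in that span).
Jun 25, 2164 → Jun 25, 2165: 365 days.
Jun 25, 2165 → Jul 25, 2165: 30 days (June has 30).
Jul 25, 2165 → Aug 11, 2165: 17 days.
Total: 3334 days.

3334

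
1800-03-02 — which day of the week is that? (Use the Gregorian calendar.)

January 1, 1800 is a Wednesday.
Jan 1, 1800 → Feb 1, 1800: 31 days (January has 31).
Feb 1, 1800 → Mar 1, 1800: 28 days (February has 28).
Mar 1, 1800 → Mar 2, 1800: 1 days.
Total: 60 days.
60 mod 7 = 4, so Wednesday + 4 = Sunday.

Sunday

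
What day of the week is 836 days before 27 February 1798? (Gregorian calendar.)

First find the weekday of Feb 27, 1798. Doomsday rule: the anchor day for the 1700s is Sunday. For year 98: 98÷12 = 8 r 2, and 2÷4 = 0, so 8+2+0 = 10.
Sunday + 10 ≡ Wednesday — that's 1798's doomsday.
In February the doomsday date is Feb 28 (1798 is not a leap year).
Feb 27 is 1 day before Feb 28; 1 mod 7 = 1, so Wednesday − 1 = Tuesday.
836 mod 7 = 3, so 836 days before a Tuesday is Tuesday − 3 = Saturday.

Saturday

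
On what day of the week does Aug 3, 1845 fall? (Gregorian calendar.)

Sunday

Doomsday rule: the anchor day for the 1800s is Friday. For year 45: 45÷12 = 3 r 9, and 9÷4 = 2, so 3+9+2 = 14.
Friday + 14 ≡ Friday — that's 1845's doomsday.
In August the doomsday date is Aug 8.
Aug 3 is 5 days before Aug 8; 5 mod 7 = 5, so Friday − 5 = Sunday.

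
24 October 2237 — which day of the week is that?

Doomsday rule: the anchor day for the 2200s is Friday. For year 37: 37÷12 = 3 r 1, and 1÷4 = 0, so 3+1+0 = 4.
Friday + 4 ≡ Tuesday — that's 2237's doomsday.
In October the doomsday date is Oct 10.
Oct 24 is 14 days after Oct 10; 14 mod 7 = 0, so Tuesday + 0 = Tuesday.

Tuesday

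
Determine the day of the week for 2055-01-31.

Sunday

January 1, 2055 is a Friday.
Jan 1, 2055 → Jan 31, 2055: 30 days.
Total: 30 days.
30 mod 7 = 2, so Friday + 2 = Sunday.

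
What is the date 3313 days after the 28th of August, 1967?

+366 (one year; includes Feb 29, 1968) → Aug 28, 1968 (2947 left).
+365 (one year) → Aug 28, 1969 (2582 left).
+365 (one year) → Aug 28, 1970 (2217 left).
+365 (one year) → Aug 28, 1971 (1852 left).
+366 (one year; includes Feb 29, 1972) → Aug 28, 1972 (1486 left).
+365 (one year) → Aug 28, 1973 (1121 left).
+365 (one year) → Aug 28, 1974 (756 left).
+365 (one year) → Aug 28, 1975 (391 left).
Aug has 31 days: +4 → Sep 1, 1975 (387 left).
Sep has 30 days: +30 → Oct 1, 1975 (357 left).
Oct has 31 days: +31 → Nov 1, 1975 (326 left).
Nov has 30 days: +30 → Dec 1, 1975 (296 left).
Dec has 31 days: +31 → Jan 1, 1976 (265 left).
Jan has 31 days: +31 → Feb 1, 1976 (234 left).
Feb has 29 days: +29 → Mar 1, 1976 (205 left).
Mar has 31 days: +31 → Apr 1, 1976 (174 left).
Apr has 30 days: +30 → May 1, 1976 (144 left).
May has 31 days: +31 → Jun 1, 1976 (113 left).
Jun has 30 days: +30 → Jul 1, 1976 (83 left).
Jul has 31 days: +31 → Aug 1, 1976 (52 left).
Aug has 31 days: +31 → Sep 1, 1976 (21 left).
+21 → Sep 22, 1976.

September 22, 1976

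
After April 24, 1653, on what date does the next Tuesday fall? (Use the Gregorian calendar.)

April 29, 1653

Apr 24, 1653 is a Thursday.
From Thursday to the next Tuesday is 5 days.
Apr 24, 1653 + 5 = Apr 29, 1653.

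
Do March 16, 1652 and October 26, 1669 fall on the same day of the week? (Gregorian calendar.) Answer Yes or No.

From Mar 16, 1652 to Oct 26, 1669 is 6433 days.
6433 mod 7 = 0, so they are the same weekday.
(Mar 16, 1652 is a Saturday; Oct 26, 1669 is a Saturday.)

Yes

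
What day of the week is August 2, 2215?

Wednesday

Doomsday rule: the anchor day for the 2200s is Friday. For year 15: 15÷12 = 1 r 3, and 3÷4 = 0, so 1+3+0 = 4.
Friday + 4 ≡ Tuesday — that's 2215's doomsday.
In August the doomsday date is Aug 8.
Aug 2 is 6 days before Aug 8; 6 mod 7 = 6, so Tuesday − 6 = Wednesday.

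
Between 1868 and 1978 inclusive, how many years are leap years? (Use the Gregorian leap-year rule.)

27

Multiples of 4 in [1868,1978]: 28.
Of those, multiples of 100: 1 (not leap unless ÷400).
Multiples of 400: 0.
Leap years = 28 − 1 + 0 = 27.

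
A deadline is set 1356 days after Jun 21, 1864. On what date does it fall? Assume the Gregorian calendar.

March 8, 1868

+365 (one year) → Jun 21, 1865 (991 left).
+365 (one year) → Jun 21, 1866 (626 left).
+365 (one year) → Jun 21, 1867 (261 left).
Jun has 30 days: +10 → Jul 1, 1867 (251 left).
Jul has 31 days: +31 → Aug 1, 1867 (220 left).
Aug has 31 days: +31 → Sep 1, 1867 (189 left).
Sep has 30 days: +30 → Oct 1, 1867 (159 left).
Oct has 31 days: +31 → Nov 1, 1867 (128 left).
Nov has 30 days: +30 → Dec 1, 1867 (98 left).
Dec has 31 days: +31 → Jan 1, 1868 (67 left).
Jan has 31 days: +31 → Feb 1, 1868 (36 left).
Feb has 29 days: +29 → Mar 1, 1868 (7 left).
+7 → Mar 8, 1868.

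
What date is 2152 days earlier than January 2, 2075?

−365 (one year) → Jan 2, 2074 (1787 left).
−365 (one year) → Jan 2, 2073 (1422 left).
−366 (one year; includes Feb 29, 2072) → Jan 2, 2072 (1056 left).
−365 (one year) → Jan 2, 2071 (691 left).
−365 (one year) → Jan 2, 2070 (326 left).
−2 → Dec 31, 2069 (end of Dec, 31 days; 324 left).
−31 → Nov 30, 2069 (end of Nov, 30 days; 293 left).
−30 → Oct 31, 2069 (end of Oct, 31 days; 263 left).
−31 → Sep 30, 2069 (end of Sep, 30 days; 232 left).
−30 → Aug 31, 2069 (end of Aug, 31 days; 202 left).
−31 → Jul 31, 2069 (end of Jul, 31 days; 171 left).
−31 → Jun 30, 2069 (end of Jun, 30 days; 140 left).
−30 → May 31, 2069 (end of May, 31 days; 110 left).
−31 → Apr 30, 2069 (end of Apr, 30 days; 79 left).
−30 → Mar 31, 2069 (end of Mar, 31 days; 49 left).
−31 → Feb 28, 2069 (end of Feb, 28 days; 18 left).
−18 → Feb 10, 2069.

February 10, 2069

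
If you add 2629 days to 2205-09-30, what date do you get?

December 11, 2212

+365 (one year) → Sep 30, 2206 (2264 left).
+365 (one year) → Sep 30, 2207 (1899 left).
+366 (one year; includes Feb 29, 2208) → Sep 30, 2208 (1533 left).
+365 (one year) → Sep 30, 2209 (1168 left).
+365 (one year) → Sep 30, 2210 (803 left).
+365 (one year) → Sep 30, 2211 (438 left).
+366 (one year; includes Feb 29, 2212) → Sep 30, 2212 (72 left).
Sep has 30 days: +1 → Oct 1, 2212 (71 left).
Oct has 31 days: +31 → Nov 1, 2212 (40 left).
Nov has 30 days: +30 → Dec 1, 2212 (10 left).
+10 → Dec 11, 2212.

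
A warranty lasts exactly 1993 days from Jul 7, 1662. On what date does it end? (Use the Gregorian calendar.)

December 21, 1667

+365 (one year) → Jul 7, 1663 (1628 left).
+366 (one year; includes Feb 29, 1664) → Jul 7, 1664 (1262 left).
+365 (one year) → Jul 7, 1665 (897 left).
+365 (one year) → Jul 7, 1666 (532 left).
+365 (one year) → Jul 7, 1667 (167 left).
Jul has 31 days: +25 → Aug 1, 1667 (142 left).
Aug has 31 days: +31 → Sep 1, 1667 (111 left).
Sep has 30 days: +30 → Oct 1, 1667 (81 left).
Oct has 31 days: +31 → Nov 1, 1667 (50 left).
Nov has 30 days: +30 → Dec 1, 1667 (20 left).
+20 → Dec 21, 1667.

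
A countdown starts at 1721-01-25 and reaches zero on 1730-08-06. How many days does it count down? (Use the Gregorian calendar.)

Jan 25, 1721 → Jan 25, 1722: 365 days.
Jan 25, 1722 → Jan 25, 1723: 365 days.
Jan 25, 1723 → Jan 25, 1724: 365 days.
Jan 25, 1724 → Jan 25, 1725: 366 days (Feb 29, 1724 is in that span).
Jan 25, 1725 → Jan 25, 1726: 365 days.
Jan 25, 1726 → Jan 25, 1727: 365 days.
Jan 25, 1727 → Jan 25, 1728: 365 days.
Jan 25, 1728 → Jan 25, 1729: 366 days (Feb 29, 1728 is in that span).
Jan 25, 1729 → Jan 25, 1730: 365 days.
Jan 25, 1730 → Feb 25, 1730: 31 days (January has 31).
Feb 25, 1730 → Mar 25, 1730: 28 days (February has 28).
Mar 25, 1730 → Apr 25, 1730: 31 days (March has 31).
Apr 25, 1730 → May 25, 1730: 30 days (April has 30).
May 25, 1730 → Jun 25, 1730: 31 days (May has 31).
Jun 25, 1730 → Jul 25, 1730: 30 days (June has 30).
Jul 25, 1730 → Aug 6, 1730: 12 days.
Total: 3480 days.

3480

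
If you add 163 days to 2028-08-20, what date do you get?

January 30, 2029

Aug has 31 days: +12 → Sep 1, 2028 (151 left).
Sep has 30 days: +30 → Oct 1, 2028 (121 left).
Oct has 31 days: +31 → Nov 1, 2028 (90 left).
Nov has 30 days: +30 → Dec 1, 2028 (60 left).
Dec has 31 days: +31 → Jan 1, 2029 (29 left).
+29 → Jan 30, 2029.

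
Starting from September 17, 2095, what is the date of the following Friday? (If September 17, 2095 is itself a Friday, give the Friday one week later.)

Sep 17, 2095 is a Saturday.
From Saturday to the next Friday is 6 days.
Sep 17, 2095 + 6 = Sep 23, 2095.

September 23, 2095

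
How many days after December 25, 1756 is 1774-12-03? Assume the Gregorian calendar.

6552

Dec 25, 1756 → Dec 25, 1757: 365 days.
Dec 25, 1757 → Dec 25, 1758: 365 days.
Dec 25, 1758 → Dec 25, 1759: 365 days.
Dec 25, 1759 → Dec 25, 1760: 366 days (Feb 29, 1760 is in that span).
Dec 25, 1760 → Dec 25, 1761: 365 days.
Dec 25, 1761 → Dec 25, 1762: 365 days.
Dec 25, 1762 → Dec 25, 1763: 365 days.
Dec 25, 1763 → Dec 25, 1764: 366 days (Feb 29, 1764 is in that span).
Dec 25, 1764 → Dec 25, 1765: 365 days.
Dec 25, 1765 → Dec 25, 1766: 365 days.
Dec 25, 1766 → Dec 25, 1767: 365 days.
Dec 25, 1767 → Dec 25, 1768: 366 days (Feb 29, 1768 is in that span).
Dec 25, 1768 → Dec 25, 1769: 365 days.
Dec 25, 1769 → Dec 25, 1770: 365 days.
Dec 25, 1770 → Dec 25, 1771: 365 days.
Dec 25, 1771 → Dec 25, 1772: 366 days (Feb 29, 1772 is in that span).
Dec 25, 1772 → Dec 25, 1773: 365 days.
Dec 25, 1773 → Jan 25, 1774: 31 days (December has 31).
Jan 25, 1774 → Feb 25, 1774: 31 days (January has 31).
Feb 25, 1774 → Mar 25, 1774: 28 days (February has 28).
Mar 25, 1774 → Apr 25, 1774: 31 days (March has 31).
Apr 25, 1774 → May 25, 1774: 30 days (April has 30).
May 25, 1774 → Jun 25, 1774: 31 days (May has 31).
Jun 25, 1774 → Jul 25, 1774: 30 days (June has 30).
Jul 25, 1774 → Aug 25, 1774: 31 days (July has 31).
Aug 25, 1774 → Sep 25, 1774: 31 days (August has 31).
Sep 25, 1774 → Oct 25, 1774: 30 days (September has 30).
Oct 25, 1774 → Nov 25, 1774: 31 days (October has 31).
Nov 25, 1774 → Dec 3, 1774: 8 days.
Total: 6552 days.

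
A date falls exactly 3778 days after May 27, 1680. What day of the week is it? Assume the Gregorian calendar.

May 27, 1680 is a Monday.
3778 mod 7 = 5, so 3778 days after a Monday is Monday + 5 = Saturday.

Saturday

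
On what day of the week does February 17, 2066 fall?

Wednesday

Doomsday rule: the anchor day for the 2000s is Tuesday. For year 66: 66÷12 = 5 r 6, and 6÷4 = 1, so 5+6+1 = 12.
Tuesday + 12 ≡ Sunday — that's 2066's doomsday.
In February the doomsday date is Feb 28 (2066 is not a leap year).
Feb 17 is 11 days before Feb 28; 11 mod 7 = 4, so Sunday − 4 = Wednesday.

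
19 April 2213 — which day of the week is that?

Monday

Doomsday rule: the anchor day for the 2200s is Friday. For year 13: 13÷12 = 1 r 1, and 1÷4 = 0, so 1+1+0 = 2.
Friday + 2 ≡ Sunday — that's 2213's doomsday.
In April the doomsday date is Apr 4.
Apr 19 is 15 days after Apr 4; 15 mod 7 = 1, so Sunday + 1 = Monday.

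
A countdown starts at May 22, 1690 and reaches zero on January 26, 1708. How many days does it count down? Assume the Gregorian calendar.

May 22, 1690 → May 22, 1691: 365 days.
May 22, 1691 → May 22, 1692: 366 days (Feb 29, 1692 is in that span).
May 22, 1692 → May 22, 1693: 365 days.
May 22, 1693 → May 22, 1694: 365 days.
May 22, 1694 → May 22, 1695: 365 days.
May 22, 1695 → May 22, 1696: 366 days (Feb 29, 1696 is in that span).
May 22, 1696 → May 22, 1697: 365 days.
May 22, 1697 → May 22, 1698: 365 days.
May 22, 1698 → May 22, 1699: 365 days.
May 22, 1699 → May 22, 1700: 365 days.
May 22, 1700 → May 22, 1701: 365 days.
May 22, 1701 → May 22, 1702: 365 days.
May 22, 1702 → May 22, 1703: 365 days.
May 22, 1703 → May 22, 1704: 366 days (Feb 29, 1704 is in that span).
May 22, 1704 → May 22, 1705: 365 days.
May 22, 1705 → May 22, 1706: 365 days.
May 22, 1706 → May 22, 1707: 365 days.
May 22, 1707 → Jun 22, 1707: 31 days (May has 31).
Jun 22, 1707 → Jul 22, 1707: 30 days (June has 30).
Jul 22, 1707 → Aug 22, 1707: 31 days (July has 31).
Aug 22, 1707 → Sep 22, 1707: 31 days (August has 31).
Sep 22, 1707 → Oct 22, 1707: 30 days (September has 30).
Oct 22, 1707 → Nov 22, 1707: 31 days (October has 31).
Nov 22, 1707 → Dec 22, 1707: 30 days (November has 30).
Dec 22, 1707 → Jan 22, 1708: 31 days (December has 31).
Jan 22, 1708 → Jan 26, 1708: 4 days.
Total: 6457 days.

6457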